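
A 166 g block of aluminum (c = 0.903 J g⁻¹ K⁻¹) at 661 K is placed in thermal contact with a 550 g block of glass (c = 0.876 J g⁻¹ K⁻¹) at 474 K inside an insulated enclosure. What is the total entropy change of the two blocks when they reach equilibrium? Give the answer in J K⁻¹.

ΔS_total = 6.68 J/K

Energy balance: T_f = (m₁c₁T₁ + m₂c₂T₂)/(m₁c₁ + m₂c₂) = 518.37 K.
ΔS₁ = m₁c₁ ln(T_f/T₁) = 149.898 × ln(518.37/661) = -36.434 J/K.
ΔS₂ = m₂c₂ ln(T_f/T₂) = 481.8 × ln(518.37/474) = 43.116 J/K.
ΔS_total = -36.434 + 43.116 = 6.68 J/K.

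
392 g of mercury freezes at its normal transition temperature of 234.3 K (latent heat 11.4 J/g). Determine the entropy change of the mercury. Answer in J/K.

ΔS = -19.1 J/K

Heat released by the substance: Q = −mL = −392 × 11.4 = −4468.8 J.
At constant T, ΔS = Q_rev/T = −4468.8 / 234.3 = -19.1 J/K.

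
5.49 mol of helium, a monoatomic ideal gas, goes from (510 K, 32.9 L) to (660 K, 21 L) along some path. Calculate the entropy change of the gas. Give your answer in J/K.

ΔS = -2.84 J/K

Entropy is a state function: ΔS = nC_V ln(T₂/T₁) + nR ln(V₂/V₁), with C_V = 3R/2 = 12.47 J mol⁻¹ K⁻¹ for a monoatomic ideal gas.
ΔS = 5.49 × [12.47 × ln(660/510) + 8.314 × ln(21/32.9)] = -2.84 J/K.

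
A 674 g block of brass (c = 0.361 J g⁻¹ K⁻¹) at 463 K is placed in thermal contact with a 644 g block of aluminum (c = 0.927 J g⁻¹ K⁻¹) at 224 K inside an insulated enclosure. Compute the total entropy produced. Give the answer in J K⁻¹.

ΔS_total = 49.6 J/K

Energy balance: T_f = (m₁c₁T₁ + m₂c₂T₂)/(m₁c₁ + m₂c₂) = 293.2 K.
ΔS₁ = m₁c₁ ln(T_f/T₁) = 243.314 × ln(293.2/463) = -111.16 J/K.
ΔS₂ = m₂c₂ ln(T_f/T₂) = 596.988 × ln(293.2/224) = 160.72 J/K.
ΔS_total = -111.16 + 160.72 = 49.6 J/K.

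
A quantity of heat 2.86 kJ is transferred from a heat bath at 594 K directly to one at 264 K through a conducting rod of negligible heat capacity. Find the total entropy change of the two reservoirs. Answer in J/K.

ΔS_hot = −Q/T_H = −2860/594 = -4.8148 J/K and ΔS_cold = +Q/T_C = 2860/264 = 10.833 J/K.
ΔS_total = -4.8148 + 10.833 = 6.02 J/K, positive as the second law requires.

ΔS_total = 6.02 J/K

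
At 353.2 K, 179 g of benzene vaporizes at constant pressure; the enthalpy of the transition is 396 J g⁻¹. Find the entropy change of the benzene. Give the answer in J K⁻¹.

Heat absorbed by the substance: Q = mL = 179 × 396 = 70884 J.
At constant T, ΔS = Q_rev/T = 70884 / 353.2 = 201 J/K.

ΔS = 201 J/K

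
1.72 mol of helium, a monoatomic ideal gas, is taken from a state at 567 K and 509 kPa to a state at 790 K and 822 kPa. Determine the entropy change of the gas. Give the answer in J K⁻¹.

ΔS = 5 J/K

ΔS = nC_p ln(T₂/T₁) − nR ln(P₂/P₁), with C_p = 5R/2 = 20.79 J mol⁻¹ K⁻¹ for a monoatomic ideal gas.
ΔS = 1.72 × [20.79 × ln(790/567) − 8.314 × ln(822/509)] = 5 J/K.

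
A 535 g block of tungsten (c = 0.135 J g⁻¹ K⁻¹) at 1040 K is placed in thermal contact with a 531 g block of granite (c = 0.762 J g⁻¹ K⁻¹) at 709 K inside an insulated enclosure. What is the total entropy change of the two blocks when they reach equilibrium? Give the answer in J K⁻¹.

Energy balance: T_f = (m₁c₁T₁ + m₂c₂T₂)/(m₁c₁ + m₂c₂) = 759.13 K.
ΔS₁ = m₁c₁ ln(T_f/T₁) = 72.225 × ln(759.13/1040) = -22.74 J/K.
ΔS₂ = m₂c₂ ln(T_f/T₂) = 404.622 × ln(759.13/709) = 27.65 J/K.
ΔS_total = -22.74 + 27.65 = 4.91 J/K.

ΔS_total = 4.91 J/K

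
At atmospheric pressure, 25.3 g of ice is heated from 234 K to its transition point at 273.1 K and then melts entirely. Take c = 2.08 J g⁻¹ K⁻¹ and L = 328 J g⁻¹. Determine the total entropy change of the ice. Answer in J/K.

Warming step: ΔS₁ = m c ln(T_tr/T_i) = 25.3 × 2.08 × ln(273.1/234) = 8.131 J/K.
Phase change: ΔS₂ = +mL/T_tr = 25.3 × 328 / 273.1 = 30.39 J/K.
ΔS_total = (8.131) + (30.39) = 38.5 J/K.

ΔS = 38.5 J/K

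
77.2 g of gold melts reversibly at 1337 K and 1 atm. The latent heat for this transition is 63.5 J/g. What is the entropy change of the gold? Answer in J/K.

ΔS = 3.67 J/K

Heat absorbed by the substance: Q = mL = 77.2 × 63.5 = 4902.2 J.
At constant T, ΔS = Q_rev/T = 4902.2 / 1337 = 3.67 J/K.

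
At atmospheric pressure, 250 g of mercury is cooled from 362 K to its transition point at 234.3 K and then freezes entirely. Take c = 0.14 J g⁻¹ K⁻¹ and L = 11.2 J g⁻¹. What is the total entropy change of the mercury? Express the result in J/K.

Cooling step: ΔS₁ = m c ln(T_tr/T_i) = 250 × 0.14 × ln(234.3/362) = -15.23 J/K.
Phase change: ΔS₂ = −mL/T_tr = −250 × 11.2 / 234.3 = -11.95 J/K.
ΔS_total = (-15.23) + (-11.95) = -27.2 J/K.

ΔS = -27.2 J/K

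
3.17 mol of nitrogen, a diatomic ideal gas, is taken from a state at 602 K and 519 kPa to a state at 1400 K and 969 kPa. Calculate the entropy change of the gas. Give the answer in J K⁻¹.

ΔS = nC_p ln(T₂/T₁) − nR ln(P₂/P₁), with C_p = 7R/2 = 29.1 J mol⁻¹ K⁻¹ for a diatomic ideal gas.
ΔS = 3.17 × [29.1 × ln(1400/602) − 8.314 × ln(969/519)] = 61.4 J/K.

ΔS = 61.4 J/K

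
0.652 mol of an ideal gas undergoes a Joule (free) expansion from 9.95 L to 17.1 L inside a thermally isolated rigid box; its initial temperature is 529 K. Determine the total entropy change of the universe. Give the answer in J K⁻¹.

For an ideal gas in free expansion Q = 0 and W = 0, so T is unchanged.
Entropy is a state function; using a reversible isothermal path, ΔS_gas = nR ln(V₂/V₁) = 0.652 × 8.314 × ln(17.1/9.95) = 2.94 J/K.
The insulated surroundings exchange no heat, so ΔS_surr = 0 and ΔS_universe = ΔS_gas.

ΔS_universe = 2.94 J/K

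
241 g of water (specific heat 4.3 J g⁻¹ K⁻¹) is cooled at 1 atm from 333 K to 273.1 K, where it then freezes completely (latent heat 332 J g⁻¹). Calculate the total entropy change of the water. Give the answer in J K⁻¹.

ΔS = -498 J/K

Cooling step: ΔS₁ = m c ln(T_tr/T_i) = 241 × 4.3 × ln(273.1/333) = -205.5 J/K.
Phase change: ΔS₂ = −mL/T_tr = −241 × 332 / 273.1 = -293 J/K.
ΔS_total = (-205.5) + (-293) = -498 J/K.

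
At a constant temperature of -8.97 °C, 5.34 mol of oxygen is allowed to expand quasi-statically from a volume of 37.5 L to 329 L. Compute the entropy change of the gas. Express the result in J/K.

For an isothermal ideal gas ΔS_gas = nR ln(V₂/V₁) = 5.34 × 8.314 × ln(329/37.5) = 96.4 J/K.

ΔS_gas = 96.4 J/K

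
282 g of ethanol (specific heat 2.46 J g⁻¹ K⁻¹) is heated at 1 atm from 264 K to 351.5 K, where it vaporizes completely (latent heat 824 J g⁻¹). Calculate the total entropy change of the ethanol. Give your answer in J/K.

Warming step: ΔS₁ = m c ln(T_tr/T_i) = 282 × 2.46 × ln(351.5/264) = 198.6 J/K.
Phase change: ΔS₂ = +mL/T_tr = 282 × 824 / 351.5 = 661.1 J/K.
ΔS_total = (198.6) + (661.1) = 860 J/K.

ΔS = 860 J/K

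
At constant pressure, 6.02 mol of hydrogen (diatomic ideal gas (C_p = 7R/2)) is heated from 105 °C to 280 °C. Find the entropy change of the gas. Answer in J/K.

ΔS = 66.6 J/K

In kelvin: T₁ = 378.15 K, T₂ = 553.15 K. At constant pressure, ΔS = nC_p ln(T₂/T₁) with C_p = 7R/2 = 29.1 J mol⁻¹ K⁻¹.
ΔS = 6.02 × 29.1 × ln(553.15/378.15) = 66.6 J/K.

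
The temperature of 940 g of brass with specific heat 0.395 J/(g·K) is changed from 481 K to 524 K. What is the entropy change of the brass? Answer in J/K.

ΔS = 31.8 J/K

ΔS = ∫dQ_rev/T = m c ln(T₂/T₁) = 940 × 0.395 × ln(524/481) = 31.8 J/K.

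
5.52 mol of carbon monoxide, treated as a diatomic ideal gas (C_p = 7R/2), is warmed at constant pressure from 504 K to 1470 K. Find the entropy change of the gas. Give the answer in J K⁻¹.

ΔS = 172 J/K

At constant pressure, ΔS = nC_p ln(T₂/T₁) with C_p = 7R/2 = 29.1 J mol⁻¹ K⁻¹.
ΔS = 5.52 × 29.1 × ln(1470/504) = 172 J/K.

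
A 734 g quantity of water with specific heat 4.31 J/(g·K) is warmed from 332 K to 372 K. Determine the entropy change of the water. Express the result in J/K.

ΔS = 360 J/K

ΔS = ∫dQ_rev/T = m c ln(T₂/T₁) = 734 × 4.31 × ln(372/332) = 360 J/K.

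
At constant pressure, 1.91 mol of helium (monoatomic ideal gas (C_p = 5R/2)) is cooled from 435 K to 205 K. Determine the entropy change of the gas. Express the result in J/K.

At constant pressure, ΔS = nC_p ln(T₂/T₁) with C_p = 5R/2 = 20.79 J mol⁻¹ K⁻¹.
ΔS = 1.91 × 20.79 × ln(205/435) = -29.9 J/K.

ΔS = -29.9 J/K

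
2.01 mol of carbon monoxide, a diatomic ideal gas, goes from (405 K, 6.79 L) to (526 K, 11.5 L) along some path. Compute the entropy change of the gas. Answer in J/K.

ΔS = 19.7 J/K

Entropy is a state function: ΔS = nC_V ln(T₂/T₁) + nR ln(V₂/V₁), with C_V = 5R/2 = 20.79 J mol⁻¹ K⁻¹ for a diatomic ideal gas.
ΔS = 2.01 × [20.79 × ln(526/405) + 8.314 × ln(11.5/6.79)] = 19.7 J/K.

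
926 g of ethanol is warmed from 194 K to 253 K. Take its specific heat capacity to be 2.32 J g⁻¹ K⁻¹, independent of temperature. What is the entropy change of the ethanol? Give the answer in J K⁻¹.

ΔS = 570 J/K

ΔS = ∫dQ_rev/T = m c ln(T₂/T₁) = 926 × 2.32 × ln(253/194) = 570 J/K.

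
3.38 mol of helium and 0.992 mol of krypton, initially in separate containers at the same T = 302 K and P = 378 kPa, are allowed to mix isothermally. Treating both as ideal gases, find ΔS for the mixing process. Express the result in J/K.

Mole fractions: x_A = 3.38/4.37 = 0.773, x_B = 0.227.
ΔS_mix = −R(n_A ln x_A + n_B ln x_B) = −8.314 × (3.38 ln 0.773 + 0.992 ln 0.227) = 19.5 J/K.

ΔS_mix = 19.5 J/K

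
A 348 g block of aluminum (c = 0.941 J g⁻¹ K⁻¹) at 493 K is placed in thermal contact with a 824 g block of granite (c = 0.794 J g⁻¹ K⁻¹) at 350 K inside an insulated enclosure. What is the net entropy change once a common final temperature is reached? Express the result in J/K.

ΔS_total = 13.2 J/K

Energy balance: T_f = (m₁c₁T₁ + m₂c₂T₂)/(m₁c₁ + m₂c₂) = 397.7 K.
ΔS₁ = m₁c₁ ln(T_f/T₁) = 327.468 × ln(397.7/493) = -70.34 J/K.
ΔS₂ = m₂c₂ ln(T_f/T₂) = 654.256 × ln(397.7/350) = 83.59 J/K.
ΔS_total = -70.34 + 83.59 = 13.2 J/K.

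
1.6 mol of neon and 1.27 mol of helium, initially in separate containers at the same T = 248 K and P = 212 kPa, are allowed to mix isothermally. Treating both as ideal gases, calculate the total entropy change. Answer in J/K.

Mole fractions: x_A = 1.6/2.87 = 0.557, x_B = 0.443.
ΔS_mix = −R(n_A ln x_A + n_B ln x_B) = −8.314 × (1.6 ln 0.557 + 1.27 ln 0.443) = 16.4 J/K.

ΔS_mix = 16.4 J/K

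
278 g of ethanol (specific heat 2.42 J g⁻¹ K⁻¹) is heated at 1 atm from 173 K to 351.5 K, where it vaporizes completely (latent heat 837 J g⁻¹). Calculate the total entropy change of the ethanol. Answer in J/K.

ΔS = 1140 J/K

Warming step: ΔS₁ = m c ln(T_tr/T_i) = 278 × 2.42 × ln(351.5/173) = 476.9 J/K.
Phase change: ΔS₂ = +mL/T_tr = 278 × 837 / 351.5 = 662 J/K.
ΔS_total = (476.9) + (662) = 1140 J/K.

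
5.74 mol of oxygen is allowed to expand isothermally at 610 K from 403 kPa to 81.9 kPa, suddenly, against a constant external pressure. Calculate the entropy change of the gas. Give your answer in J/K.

Entropy is a state function, so ΔS_gas depends only on the end states.
For an isothermal ideal gas ΔS_gas = nR ln(P₁/P₂) = 5.74 × 8.314 × ln(403/81.9) = 76 J/K.

ΔS_gas = 76 J/K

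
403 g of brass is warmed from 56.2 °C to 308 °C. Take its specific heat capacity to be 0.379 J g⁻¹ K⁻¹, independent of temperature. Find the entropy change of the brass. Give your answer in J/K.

ΔS = 86.7 J/K

In kelvin: T₁ = 329.35 K, T₂ = 581.15 K. ΔS = ∫dQ_rev/T = m c ln(T₂/T₁) = 403 × 0.379 × ln(581.15/329.35) = 86.7 J/K.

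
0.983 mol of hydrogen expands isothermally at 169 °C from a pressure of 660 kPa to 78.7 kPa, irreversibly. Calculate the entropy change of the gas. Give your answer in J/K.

ΔS_gas = 17.4 J/K

Entropy is a state function, so ΔS_gas depends only on the end states.
For an isothermal ideal gas ΔS_gas = nR ln(P₁/P₂) = 0.983 × 8.314 × ln(660/78.7) = 17.4 J/K.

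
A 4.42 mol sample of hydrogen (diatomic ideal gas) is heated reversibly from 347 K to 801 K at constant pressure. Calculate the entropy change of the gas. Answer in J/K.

ΔS = 108 J/K

At constant pressure, ΔS = nC_p ln(T₂/T₁) with C_p = 7R/2 = 29.1 J mol⁻¹ K⁻¹.
ΔS = 4.42 × 29.1 × ln(801/347) = 108 J/K.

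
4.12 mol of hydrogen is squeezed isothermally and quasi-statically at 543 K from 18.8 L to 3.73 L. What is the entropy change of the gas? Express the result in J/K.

ΔS_gas = -55.4 J/K

For an isothermal ideal gas ΔS_gas = nR ln(V₂/V₁) = 4.12 × 8.314 × ln(3.73/18.8) = -55.4 J/K.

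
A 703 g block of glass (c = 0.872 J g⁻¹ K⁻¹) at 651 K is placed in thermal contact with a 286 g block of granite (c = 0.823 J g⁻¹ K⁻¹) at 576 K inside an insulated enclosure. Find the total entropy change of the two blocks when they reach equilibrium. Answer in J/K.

ΔS_total = 1.25 J/K

Energy balance: T_f = (m₁c₁T₁ + m₂c₂T₂)/(m₁c₁ + m₂c₂) = 630.19 K.
ΔS₁ = m₁c₁ ln(T_f/T₁) = 613.016 × ln(630.19/651) = -19.91 J/K.
ΔS₂ = m₂c₂ ln(T_f/T₂) = 235.378 × ln(630.19/576) = 21.16 J/K.
ΔS_total = -19.91 + 21.16 = 1.25 J/K.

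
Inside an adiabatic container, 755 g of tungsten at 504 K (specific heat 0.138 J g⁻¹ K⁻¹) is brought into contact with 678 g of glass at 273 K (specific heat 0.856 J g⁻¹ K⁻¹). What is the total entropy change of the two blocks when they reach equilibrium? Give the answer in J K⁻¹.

Energy balance: T_f = (m₁c₁T₁ + m₂c₂T₂)/(m₁c₁ + m₂c₂) = 308.16 K.
ΔS₁ = m₁c₁ ln(T_f/T₁) = 104.19 × ln(308.16/504) = -51.258 J/K.
ΔS₂ = m₂c₂ ln(T_f/T₂) = 580.368 × ln(308.16/273) = 70.307 J/K.
ΔS_total = -51.258 + 70.307 = 19 J/K.

ΔS_total = 19 J/K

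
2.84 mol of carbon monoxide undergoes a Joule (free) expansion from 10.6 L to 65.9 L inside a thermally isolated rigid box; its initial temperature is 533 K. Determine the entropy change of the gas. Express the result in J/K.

ΔS_gas = 43.1 J/K

For an ideal gas in free expansion Q = 0 and W = 0, so T is unchanged.
Entropy is a state function; using a reversible isothermal path, ΔS_gas = nR ln(V₂/V₁) = 2.84 × 8.314 × ln(65.9/10.6) = 43.1 J/K.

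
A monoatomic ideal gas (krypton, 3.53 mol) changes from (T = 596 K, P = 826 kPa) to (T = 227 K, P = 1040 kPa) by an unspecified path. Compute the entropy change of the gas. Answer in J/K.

ΔS = nC_p ln(T₂/T₁) − nR ln(P₂/P₁), with C_p = 5R/2 = 20.79 J mol⁻¹ K⁻¹ for a monoatomic ideal gas.
ΔS = 3.53 × [20.79 × ln(227/596) − 8.314 × ln(1040/826)] = -77.6 J/K.

ΔS = -77.6 J/K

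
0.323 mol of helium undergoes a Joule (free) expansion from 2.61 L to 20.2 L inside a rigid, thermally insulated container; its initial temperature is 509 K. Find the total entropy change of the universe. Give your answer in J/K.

ΔS_universe = 5.5 J/K

For an ideal gas in free expansion Q = 0 and W = 0, so T is unchanged.
Entropy is a state function; using a reversible isothermal path, ΔS_gas = nR ln(V₂/V₁) = 0.323 × 8.314 × ln(20.2/2.61) = 5.5 J/K.
The insulated surroundings exchange no heat, so ΔS_surr = 0 and ΔS_universe = ΔS_gas.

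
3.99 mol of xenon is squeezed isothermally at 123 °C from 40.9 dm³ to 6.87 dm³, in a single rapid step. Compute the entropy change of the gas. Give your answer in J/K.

Entropy is a state function, so ΔS_gas depends only on the end states.
For an isothermal ideal gas ΔS_gas = nR ln(V₂/V₁) = 3.99 × 8.314 × ln(6.87/40.9) = -59.2 J/K.

ΔS_gas = -59.2 J/K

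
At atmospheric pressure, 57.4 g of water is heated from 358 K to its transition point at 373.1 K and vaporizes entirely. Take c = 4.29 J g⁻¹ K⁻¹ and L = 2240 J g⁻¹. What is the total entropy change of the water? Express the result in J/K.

ΔS = 355 J/K

Warming step: ΔS₁ = m c ln(T_tr/T_i) = 57.4 × 4.29 × ln(373.1/358) = 10.17 J/K.
Phase change: ΔS₂ = +mL/T_tr = 57.4 × 2240 / 373.1 = 344.6 J/K.
ΔS_total = (10.17) + (344.6) = 355 J/K.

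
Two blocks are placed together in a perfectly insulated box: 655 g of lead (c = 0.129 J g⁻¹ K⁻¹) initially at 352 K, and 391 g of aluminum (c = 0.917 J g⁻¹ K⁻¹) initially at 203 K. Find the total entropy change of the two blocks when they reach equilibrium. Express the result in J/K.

Energy balance: T_f = (m₁c₁T₁ + m₂c₂T₂)/(m₁c₁ + m₂c₂) = 231.42 K.
ΔS₁ = m₁c₁ ln(T_f/T₁) = 84.495 × ln(231.42/352) = -35.44 J/K.
ΔS₂ = m₂c₂ ln(T_f/T₂) = 358.547 × ln(231.42/203) = 46.97 J/K.
ΔS_total = -35.44 + 46.97 = 11.5 J/K.

ΔS_total = 11.5 J/K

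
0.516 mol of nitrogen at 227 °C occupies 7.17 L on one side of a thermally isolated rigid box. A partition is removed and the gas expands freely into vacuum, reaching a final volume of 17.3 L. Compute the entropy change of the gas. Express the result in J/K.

For an ideal gas in free expansion Q = 0 and W = 0, so T is unchanged.
Entropy is a state function; using a reversible isothermal path, ΔS_gas = nR ln(V₂/V₁) = 0.516 × 8.314 × ln(17.3/7.17) = 3.78 J/K.

ΔS_gas = 3.78 J/K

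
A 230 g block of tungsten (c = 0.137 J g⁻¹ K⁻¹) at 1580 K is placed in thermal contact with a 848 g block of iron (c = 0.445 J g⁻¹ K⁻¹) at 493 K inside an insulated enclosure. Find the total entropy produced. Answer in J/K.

ΔS_total = 27.5 J/K

Energy balance: T_f = (m₁c₁T₁ + m₂c₂T₂)/(m₁c₁ + m₂c₂) = 576.77 K.
ΔS₁ = m₁c₁ ln(T_f/T₁) = 31.51 × ln(576.77/1580) = -31.75 J/K.
ΔS₂ = m₂c₂ ln(T_f/T₂) = 377.36 × ln(576.77/493) = 59.22 J/K.
ΔS_total = -31.75 + 59.22 = 27.5 J/K.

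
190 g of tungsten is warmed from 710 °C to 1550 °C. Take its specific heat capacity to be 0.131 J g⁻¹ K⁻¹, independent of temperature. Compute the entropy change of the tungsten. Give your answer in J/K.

ΔS = 15.4 J/K

In kelvin: T₁ = 983.15 K, T₂ = 1823.15 K. ΔS = ∫dQ_rev/T = m c ln(T₂/T₁) = 190 × 0.131 × ln(1823.15/983.15) = 15.4 J/K.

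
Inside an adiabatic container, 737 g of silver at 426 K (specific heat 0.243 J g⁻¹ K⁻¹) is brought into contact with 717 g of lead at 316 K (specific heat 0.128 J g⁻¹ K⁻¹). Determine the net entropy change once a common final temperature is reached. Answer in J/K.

ΔS_total = 2.61 J/K

Energy balance: T_f = (m₁c₁T₁ + m₂c₂T₂)/(m₁c₁ + m₂c₂) = 388.73 K.
ΔS₁ = m₁c₁ ln(T_f/T₁) = 179.091 × ln(388.73/426) = -16.4 J/K.
ΔS₂ = m₂c₂ ln(T_f/T₂) = 91.776 × ln(388.73/316) = 19.01 J/K.
ΔS_total = -16.4 + 19.01 = 2.61 J/K.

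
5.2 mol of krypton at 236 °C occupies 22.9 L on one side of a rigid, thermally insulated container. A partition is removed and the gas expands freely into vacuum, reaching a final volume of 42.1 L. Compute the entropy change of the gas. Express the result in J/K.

No heat is exchanged and no work is done, so the ideal-gas temperature stays constant.
Entropy is a state function; using a reversible isothermal path, ΔS_gas = nR ln(V₂/V₁) = 5.2 × 8.314 × ln(42.1/22.9) = 26.3 J/K.

ΔS_gas = 26.3 J/K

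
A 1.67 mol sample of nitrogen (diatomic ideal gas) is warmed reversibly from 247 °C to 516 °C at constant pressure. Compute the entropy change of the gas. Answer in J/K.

ΔS = 20.3 J/K

In kelvin: T₁ = 520.15 K, T₂ = 789.15 K. At constant pressure, ΔS = nC_p ln(T₂/T₁) with C_p = 7R/2 = 29.1 J mol⁻¹ K⁻¹.
ΔS = 1.67 × 29.1 × ln(789.15/520.15) = 20.3 J/K.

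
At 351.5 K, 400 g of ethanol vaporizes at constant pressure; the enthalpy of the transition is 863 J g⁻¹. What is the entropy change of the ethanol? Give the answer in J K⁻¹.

Heat absorbed by the substance: Q = mL = 400 × 863 = 345200 J.
At constant T, ΔS = Q_rev/T = 345200 / 351.5 = 982 J/K.

ΔS = 982 J/K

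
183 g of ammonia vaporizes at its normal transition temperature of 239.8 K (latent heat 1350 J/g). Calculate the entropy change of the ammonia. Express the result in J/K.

ΔS = 1030 J/K

Heat absorbed by the substance: Q = mL = 183 × 1350 = 247050 J.
At constant T, ΔS = Q_rev/T = 247050 / 239.8 = 1030 J/K.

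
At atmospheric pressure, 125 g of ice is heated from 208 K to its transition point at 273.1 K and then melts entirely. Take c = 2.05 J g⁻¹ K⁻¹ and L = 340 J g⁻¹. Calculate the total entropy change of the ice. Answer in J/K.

Warming step: ΔS₁ = m c ln(T_tr/T_i) = 125 × 2.05 × ln(273.1/208) = 69.78 J/K.
Phase change: ΔS₂ = +mL/T_tr = 125 × 340 / 273.1 = 155.6 J/K.
ΔS_total = (69.78) + (155.6) = 225 J/K.

ΔS = 225 J/K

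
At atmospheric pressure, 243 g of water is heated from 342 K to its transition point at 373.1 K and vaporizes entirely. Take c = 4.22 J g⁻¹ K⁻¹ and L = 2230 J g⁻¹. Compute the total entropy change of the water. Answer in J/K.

Warming step: ΔS₁ = m c ln(T_tr/T_i) = 243 × 4.22 × ln(373.1/342) = 89.25 J/K.
Phase change: ΔS₂ = +mL/T_tr = 243 × 2230 / 373.1 = 1452 J/K.
ΔS_total = (89.25) + (1452) = 1540 J/K.

ΔS = 1540 J/K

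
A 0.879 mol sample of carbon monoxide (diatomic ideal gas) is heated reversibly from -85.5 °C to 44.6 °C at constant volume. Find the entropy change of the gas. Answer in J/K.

ΔS = 9.62 J/K

In kelvin: T₁ = 187.65 K, T₂ = 317.75 K. At constant volume, ΔS = nC_V ln(T₂/T₁) with C_V = 5R/2 = 20.79 J mol⁻¹ K⁻¹.
ΔS = 0.879 × 20.79 × ln(317.75/187.65) = 9.62 J/K.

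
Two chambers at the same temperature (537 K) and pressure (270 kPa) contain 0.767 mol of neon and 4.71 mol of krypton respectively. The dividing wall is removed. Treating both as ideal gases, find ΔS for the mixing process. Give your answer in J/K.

Mole fractions: x_A = 0.767/5.48 = 0.14, x_B = 0.86.
ΔS_mix = −R(n_A ln x_A + n_B ln x_B) = −8.314 × (0.767 ln 0.14 + 4.71 ln 0.86) = 18.4 J/K.

ΔS_mix = 18.4 J/K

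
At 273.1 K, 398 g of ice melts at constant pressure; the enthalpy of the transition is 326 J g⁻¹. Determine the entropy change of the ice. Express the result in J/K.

ΔS = 475 J/K

Heat absorbed by the substance: Q = mL = 398 × 326 = 129748 J.
At constant T, ΔS = Q_rev/T = 129748 / 273.1 = 475 J/K.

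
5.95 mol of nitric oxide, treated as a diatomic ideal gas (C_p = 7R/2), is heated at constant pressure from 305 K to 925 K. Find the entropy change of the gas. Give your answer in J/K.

At constant pressure, ΔS = nC_p ln(T₂/T₁) with C_p = 7R/2 = 29.1 J mol⁻¹ K⁻¹.
ΔS = 5.95 × 29.1 × ln(925/305) = 192 J/K.

ΔS = 192 J/K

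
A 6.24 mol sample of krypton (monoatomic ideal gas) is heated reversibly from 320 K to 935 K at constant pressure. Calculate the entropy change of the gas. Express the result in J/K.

At constant pressure, ΔS = nC_p ln(T₂/T₁) with C_p = 5R/2 = 20.79 J mol⁻¹ K⁻¹.
ΔS = 6.24 × 20.79 × ln(935/320) = 139 J/K.

ΔS = 139 J/K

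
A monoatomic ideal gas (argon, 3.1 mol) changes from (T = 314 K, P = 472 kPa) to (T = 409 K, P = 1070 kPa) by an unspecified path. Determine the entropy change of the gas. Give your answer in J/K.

ΔS = nC_p ln(T₂/T₁) − nR ln(P₂/P₁), with C_p = 5R/2 = 20.79 J mol⁻¹ K⁻¹ for a monoatomic ideal gas.
ΔS = 3.1 × [20.79 × ln(409/314) − 8.314 × ln(1070/472)] = -4.06 J/K.

ΔS = -4.06 J/K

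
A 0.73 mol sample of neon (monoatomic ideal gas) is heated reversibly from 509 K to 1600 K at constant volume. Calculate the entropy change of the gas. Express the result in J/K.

ΔS = 10.4 J/K

At constant volume, ΔS = nC_V ln(T₂/T₁) with C_V = 3R/2 = 12.47 J mol⁻¹ K⁻¹.
ΔS = 0.73 × 12.47 × ln(1600/509) = 10.4 J/K.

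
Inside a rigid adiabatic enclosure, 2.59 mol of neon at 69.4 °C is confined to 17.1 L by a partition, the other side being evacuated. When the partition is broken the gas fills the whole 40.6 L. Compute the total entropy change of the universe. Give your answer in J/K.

For an ideal gas in free expansion Q = 0 and W = 0, so T is unchanged.
Entropy is a state function; using a reversible isothermal path, ΔS_gas = nR ln(V₂/V₁) = 2.59 × 8.314 × ln(40.6/17.1) = 18.6 J/K.
The insulated surroundings exchange no heat, so ΔS_surr = 0 and ΔS_universe = ΔS_gas.

ΔS_universe = 18.6 J/K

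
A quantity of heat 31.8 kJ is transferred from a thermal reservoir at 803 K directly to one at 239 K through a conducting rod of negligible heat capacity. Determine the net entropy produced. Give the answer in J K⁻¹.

ΔS_hot = −Q/T_H = −31800/803 = -39.6 J/K and ΔS_cold = +Q/T_C = 31800/239 = 133.1 J/K.
ΔS_total = -39.6 + 133.1 = 93.5 J/K, positive as the second law requires.

ΔS_total = 93.5 J/K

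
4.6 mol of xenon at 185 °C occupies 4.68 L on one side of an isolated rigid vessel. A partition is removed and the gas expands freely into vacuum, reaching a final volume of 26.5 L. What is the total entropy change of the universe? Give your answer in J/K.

For an ideal gas in free expansion Q = 0 and W = 0, so T is unchanged.
Entropy is a state function; using a reversible isothermal path, ΔS_gas = nR ln(V₂/V₁) = 4.6 × 8.314 × ln(26.5/4.68) = 66.3 J/K.
The insulated surroundings exchange no heat, so ΔS_surr = 0 and ΔS_universe = ΔS_gas.

ΔS_universe = 66.3 J/K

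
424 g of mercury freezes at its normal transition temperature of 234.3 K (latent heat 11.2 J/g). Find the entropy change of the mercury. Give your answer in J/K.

Heat released by the substance: Q = −mL = −424 × 11.2 = −4748.8 J.
At constant T, ΔS = Q_rev/T = −4748.8 / 234.3 = -20.3 J/K.

ΔS = -20.3 J/K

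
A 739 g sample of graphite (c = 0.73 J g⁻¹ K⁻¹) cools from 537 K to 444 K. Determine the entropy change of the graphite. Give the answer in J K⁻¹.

ΔS = ∫dQ_rev/T = m c ln(T₂/T₁) = 739 × 0.73 × ln(444/537) = -103 J/K.

ΔS = -103 J/K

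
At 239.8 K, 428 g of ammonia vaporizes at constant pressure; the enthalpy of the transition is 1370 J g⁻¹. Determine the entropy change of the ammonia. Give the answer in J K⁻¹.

ΔS = 2450 J/K

Heat absorbed by the substance: Q = mL = 428 × 1370 = 586360 J.
At constant T, ΔS = Q_rev/T = 586360 / 239.8 = 2450 J/K.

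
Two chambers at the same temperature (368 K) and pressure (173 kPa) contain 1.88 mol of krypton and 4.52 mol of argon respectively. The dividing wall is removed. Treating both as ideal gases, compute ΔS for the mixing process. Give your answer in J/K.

Mole fractions: x_A = 1.88/6.4 = 0.294, x_B = 0.706.
ΔS_mix = −R(n_A ln x_A + n_B ln x_B) = −8.314 × (1.88 ln 0.294 + 4.52 ln 0.706) = 32.2 J/K.

ΔS_mix = 32.2 J/K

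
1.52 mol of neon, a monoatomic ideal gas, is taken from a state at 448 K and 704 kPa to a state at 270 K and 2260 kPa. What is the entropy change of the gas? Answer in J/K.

ΔS = -30.7 J/K

ΔS = nC_p ln(T₂/T₁) − nR ln(P₂/P₁), with C_p = 5R/2 = 20.79 J mol⁻¹ K⁻¹ for a monoatomic ideal gas.
ΔS = 1.52 × [20.79 × ln(270/448) − 8.314 × ln(2260/704)] = -30.7 J/K.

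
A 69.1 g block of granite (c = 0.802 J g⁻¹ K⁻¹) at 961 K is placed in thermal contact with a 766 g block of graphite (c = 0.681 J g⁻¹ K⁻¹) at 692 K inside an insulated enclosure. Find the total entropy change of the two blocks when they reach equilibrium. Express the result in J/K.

ΔS_total = 2.95 J/K

Energy balance: T_f = (m₁c₁T₁ + m₂c₂T₂)/(m₁c₁ + m₂c₂) = 717.83 K.
ΔS₁ = m₁c₁ ln(T_f/T₁) = 55.4182 × ln(717.83/961) = -16.17 J/K.
ΔS₂ = m₂c₂ ln(T_f/T₂) = 521.646 × ln(717.83/692) = 19.12 J/K.
ΔS_total = -16.17 + 19.12 = 2.95 J/K.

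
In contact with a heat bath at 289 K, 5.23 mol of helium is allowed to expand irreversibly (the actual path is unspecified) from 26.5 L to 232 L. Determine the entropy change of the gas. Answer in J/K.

Entropy is a state function, so ΔS_gas depends only on the end states.
For an isothermal ideal gas ΔS_gas = nR ln(V₂/V₁) = 5.23 × 8.314 × ln(232/26.5) = 94.3 J/K.

ΔS_gas = 94.3 J/K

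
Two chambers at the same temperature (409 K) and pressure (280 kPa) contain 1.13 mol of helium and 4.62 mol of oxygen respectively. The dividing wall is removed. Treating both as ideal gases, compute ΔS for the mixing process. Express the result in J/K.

ΔS_mix = 23.7 J/K

Mole fractions: x_A = 1.13/5.75 = 0.197, x_B = 0.803.
ΔS_mix = −R(n_A ln x_A + n_B ln x_B) = −8.314 × (1.13 ln 0.197 + 4.62 ln 0.803) = 23.7 J/K.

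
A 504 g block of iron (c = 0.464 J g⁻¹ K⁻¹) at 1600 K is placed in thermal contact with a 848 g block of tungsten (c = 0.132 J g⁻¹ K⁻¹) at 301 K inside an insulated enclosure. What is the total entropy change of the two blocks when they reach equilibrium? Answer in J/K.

ΔS_total = 81.6 J/K

Energy balance: T_f = (m₁c₁T₁ + m₂c₂T₂)/(m₁c₁ + m₂c₂) = 1179.5 K.
ΔS₁ = m₁c₁ ln(T_f/T₁) = 233.856 × ln(1179.5/1600) = -71.31 J/K.
ΔS₂ = m₂c₂ ln(T_f/T₂) = 111.936 × ln(1179.5/301) = 152.9 J/K.
ΔS_total = -71.31 + 152.9 = 81.6 J/K.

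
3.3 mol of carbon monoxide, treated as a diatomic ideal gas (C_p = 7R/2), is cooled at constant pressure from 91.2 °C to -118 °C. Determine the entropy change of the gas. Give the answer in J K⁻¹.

ΔS = -82 J/K

In kelvin: T₁ = 364.35 K, T₂ = 155.15 K. At constant pressure, ΔS = nC_p ln(T₂/T₁) with C_p = 7R/2 = 29.1 J mol⁻¹ K⁻¹.
ΔS = 3.3 × 29.1 × ln(155.15/364.35) = -82 J/K.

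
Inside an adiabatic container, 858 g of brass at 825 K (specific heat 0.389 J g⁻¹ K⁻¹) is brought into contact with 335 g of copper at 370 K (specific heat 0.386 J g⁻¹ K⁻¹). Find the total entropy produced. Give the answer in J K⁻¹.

Energy balance: T_f = (m₁c₁T₁ + m₂c₂T₂)/(m₁c₁ + m₂c₂) = 697.94 K.
ΔS₁ = m₁c₁ ln(T_f/T₁) = 333.762 × ln(697.94/825) = -55.82 J/K.
ΔS₂ = m₂c₂ ln(T_f/T₂) = 129.31 × ln(697.94/370) = 82.06 J/K.
ΔS_total = -55.82 + 82.06 = 26.2 J/K.

ΔS_total = 26.2 J/K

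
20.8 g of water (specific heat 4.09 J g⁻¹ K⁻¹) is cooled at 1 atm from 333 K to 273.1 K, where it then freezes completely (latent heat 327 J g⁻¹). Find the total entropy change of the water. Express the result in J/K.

ΔS = -41.8 J/K

Cooling step: ΔS₁ = m c ln(T_tr/T_i) = 20.8 × 4.09 × ln(273.1/333) = -16.87 J/K.
Phase change: ΔS₂ = −mL/T_tr = −20.8 × 327 / 273.1 = -24.91 J/K.
ΔS_total = (-16.87) + (-24.91) = -41.8 J/K.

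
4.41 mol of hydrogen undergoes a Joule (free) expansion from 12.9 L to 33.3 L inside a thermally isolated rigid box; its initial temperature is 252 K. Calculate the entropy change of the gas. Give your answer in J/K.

ΔS_gas = 34.8 J/K

For an ideal gas in free expansion Q = 0 and W = 0, so T is unchanged.
Entropy is a state function; using a reversible isothermal path, ΔS_gas = nR ln(V₂/V₁) = 4.41 × 8.314 × ln(33.3/12.9) = 34.8 J/K.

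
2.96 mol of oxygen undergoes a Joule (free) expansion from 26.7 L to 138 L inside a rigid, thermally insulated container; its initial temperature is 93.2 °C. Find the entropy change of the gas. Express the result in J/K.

ΔS_gas = 40.4 J/K

For an ideal gas in free expansion Q = 0 and W = 0, so T is unchanged.
Entropy is a state function; using a reversible isothermal path, ΔS_gas = nR ln(V₂/V₁) = 2.96 × 8.314 × ln(138/26.7) = 40.4 J/K.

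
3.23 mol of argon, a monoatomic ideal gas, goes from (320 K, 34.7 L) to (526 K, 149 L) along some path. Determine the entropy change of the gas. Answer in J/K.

ΔS = 59.2 J/K

Entropy is a state function: ΔS = nC_V ln(T₂/T₁) + nR ln(V₂/V₁), with C_V = 3R/2 = 12.47 J mol⁻¹ K⁻¹ for a monoatomic ideal gas.
ΔS = 3.23 × [12.47 × ln(526/320) + 8.314 × ln(149/34.7)] = 59.2 J/K.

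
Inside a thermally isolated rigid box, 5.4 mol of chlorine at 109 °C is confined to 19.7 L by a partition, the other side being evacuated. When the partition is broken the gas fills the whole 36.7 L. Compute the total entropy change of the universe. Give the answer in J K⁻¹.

ΔS_universe = 27.9 J/K

No heat is exchanged and no work is done, so the ideal-gas temperature stays constant.
Entropy is a state function; using a reversible isothermal path, ΔS_gas = nR ln(V₂/V₁) = 5.4 × 8.314 × ln(36.7/19.7) = 27.9 J/K.
The insulated surroundings exchange no heat, so ΔS_surr = 0 and ΔS_universe = ΔS_gas.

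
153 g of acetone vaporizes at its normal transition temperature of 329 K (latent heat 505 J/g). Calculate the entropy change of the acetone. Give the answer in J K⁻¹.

ΔS = 235 J/K

Heat absorbed by the substance: Q = mL = 153 × 505 = 77265 J.
At constant T, ΔS = Q_rev/T = 77265 / 329 = 235 J/K.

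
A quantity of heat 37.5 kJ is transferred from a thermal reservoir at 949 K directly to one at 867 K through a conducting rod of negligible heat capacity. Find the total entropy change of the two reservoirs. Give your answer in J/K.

ΔS_total = 3.74 J/K

ΔS_hot = −Q/T_H = −37500/949 = -39.515 J/K and ΔS_cold = +Q/T_C = 37500/867 = 43.253 J/K.
ΔS_total = -39.515 + 43.253 = 3.74 J/K, positive as the second law requires.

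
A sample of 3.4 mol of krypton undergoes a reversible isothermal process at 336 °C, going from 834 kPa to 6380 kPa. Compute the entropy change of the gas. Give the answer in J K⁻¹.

For an isothermal ideal gas ΔS_gas = nR ln(P₁/P₂) = 3.4 × 8.314 × ln(834/6380) = -57.5 J/K.

ΔS_gas = -57.5 J/K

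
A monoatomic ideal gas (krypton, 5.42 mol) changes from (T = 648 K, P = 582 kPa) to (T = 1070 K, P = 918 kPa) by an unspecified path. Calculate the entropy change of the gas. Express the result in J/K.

ΔS = nC_p ln(T₂/T₁) − nR ln(P₂/P₁), with C_p = 5R/2 = 20.79 J mol⁻¹ K⁻¹ for a monoatomic ideal gas.
ΔS = 5.42 × [20.79 × ln(1070/648) − 8.314 × ln(918/582)] = 36 J/K.

ΔS = 36 J/K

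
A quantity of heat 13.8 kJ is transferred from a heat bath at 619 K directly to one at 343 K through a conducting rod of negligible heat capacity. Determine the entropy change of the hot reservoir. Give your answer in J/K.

The hot reservoir loses heat Q, so ΔS_hot = −Q/T_H = −13800/619 = -22.3 J/K.

ΔS_hot = -22.3 J/K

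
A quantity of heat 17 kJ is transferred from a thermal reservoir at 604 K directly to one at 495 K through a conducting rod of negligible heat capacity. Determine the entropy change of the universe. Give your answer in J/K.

ΔS_hot = −Q/T_H = −17000/604 = -28.146 J/K and ΔS_cold = +Q/T_C = 17000/495 = 34.343 J/K.
ΔS_total = -28.146 + 34.343 = 6.2 J/K, positive as the second law requires.

ΔS_total = 6.2 J/K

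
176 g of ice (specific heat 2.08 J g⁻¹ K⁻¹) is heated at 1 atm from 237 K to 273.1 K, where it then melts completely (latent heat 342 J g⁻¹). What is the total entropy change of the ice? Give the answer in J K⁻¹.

Warming step: ΔS₁ = m c ln(T_tr/T_i) = 176 × 2.08 × ln(273.1/237) = 51.9 J/K.
Phase change: ΔS₂ = +mL/T_tr = 176 × 342 / 273.1 = 220.4 J/K.
ΔS_total = (51.9) + (220.4) = 272 J/K.

ΔS = 272 J/K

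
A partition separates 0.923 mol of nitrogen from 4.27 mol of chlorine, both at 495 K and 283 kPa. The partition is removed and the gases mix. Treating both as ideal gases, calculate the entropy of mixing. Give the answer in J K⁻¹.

Mole fractions: x_A = 0.923/5.19 = 0.178, x_B = 0.822.
ΔS_mix = −R(n_A ln x_A + n_B ln x_B) = −8.314 × (0.923 ln 0.178 + 4.27 ln 0.822) = 20.2 J/K.

ΔS_mix = 20.2 J/K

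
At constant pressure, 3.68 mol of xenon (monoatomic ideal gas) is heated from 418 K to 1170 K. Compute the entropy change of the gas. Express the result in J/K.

At constant pressure, ΔS = nC_p ln(T₂/T₁) with C_p = 5R/2 = 20.79 J mol⁻¹ K⁻¹.
ΔS = 3.68 × 20.79 × ln(1170/418) = 78.7 J/K.

ΔS = 78.7 J/K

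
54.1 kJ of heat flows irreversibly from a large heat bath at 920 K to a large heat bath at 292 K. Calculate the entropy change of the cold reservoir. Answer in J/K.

ΔS_cold = 185 J/K

The cold reservoir gains heat Q, so ΔS_cold = +Q/T_C = 54100/292 = 185 J/K.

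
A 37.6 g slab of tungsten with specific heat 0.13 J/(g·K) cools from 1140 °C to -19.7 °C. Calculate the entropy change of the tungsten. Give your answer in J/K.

In kelvin: T₁ = 1413.15 K, T₂ = 253.45 K. ΔS = ∫dQ_rev/T = m c ln(T₂/T₁) = 37.6 × 0.13 × ln(253.45/1413.15) = -8.4 J/K.

ΔS = -8.4 J/K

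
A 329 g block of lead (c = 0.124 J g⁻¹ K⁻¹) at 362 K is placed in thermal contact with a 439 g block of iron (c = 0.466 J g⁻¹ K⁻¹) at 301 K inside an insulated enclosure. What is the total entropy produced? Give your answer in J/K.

Energy balance: T_f = (m₁c₁T₁ + m₂c₂T₂)/(m₁c₁ + m₂c₂) = 311.14 K.
ΔS₁ = m₁c₁ ln(T_f/T₁) = 40.796 × ln(311.14/362) = -6.176 J/K.
ΔS₂ = m₂c₂ ln(T_f/T₂) = 204.574 × ln(311.14/301) = 6.779 J/K.
ΔS_total = -6.176 + 6.779 = 0.603 J/K.

ΔS_total = 0.603 J/K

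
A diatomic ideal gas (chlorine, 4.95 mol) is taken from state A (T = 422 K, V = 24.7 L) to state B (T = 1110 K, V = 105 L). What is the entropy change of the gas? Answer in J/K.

Entropy is a state function: ΔS = nC_V ln(T₂/T₁) + nR ln(V₂/V₁), with C_V = 5R/2 = 20.79 J mol⁻¹ K⁻¹ for a diatomic ideal gas.
ΔS = 4.95 × [20.79 × ln(1110/422) + 8.314 × ln(105/24.7)] = 159 J/K.

ΔS = 159 J/K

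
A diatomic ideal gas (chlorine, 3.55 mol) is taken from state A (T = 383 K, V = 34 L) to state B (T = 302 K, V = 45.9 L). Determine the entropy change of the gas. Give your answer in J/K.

ΔS = -8.67 J/K

Entropy is a state function: ΔS = nC_V ln(T₂/T₁) + nR ln(V₂/V₁), with C_V = 5R/2 = 20.79 J mol⁻¹ K⁻¹ for a diatomic ideal gas.
ΔS = 3.55 × [20.79 × ln(302/383) + 8.314 × ln(45.9/34)] = -8.67 J/K.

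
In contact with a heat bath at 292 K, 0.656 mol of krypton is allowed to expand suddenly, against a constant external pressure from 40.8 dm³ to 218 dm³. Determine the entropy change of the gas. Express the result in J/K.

Entropy is a state function, so ΔS_gas depends only on the end states.
For an isothermal ideal gas ΔS_gas = nR ln(V₂/V₁) = 0.656 × 8.314 × ln(218/40.8) = 9.14 J/K.

ΔS_gas = 9.14 J/K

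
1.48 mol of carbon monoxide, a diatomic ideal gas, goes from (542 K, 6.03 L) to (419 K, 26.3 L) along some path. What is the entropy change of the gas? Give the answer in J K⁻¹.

ΔS = 10.2 J/K

Entropy is a state function: ΔS = nC_V ln(T₂/T₁) + nR ln(V₂/V₁), with C_V = 5R/2 = 20.79 J mol⁻¹ K⁻¹ for a diatomic ideal gas.
ΔS = 1.48 × [20.79 × ln(419/542) + 8.314 × ln(26.3/6.03)] = 10.2 J/K.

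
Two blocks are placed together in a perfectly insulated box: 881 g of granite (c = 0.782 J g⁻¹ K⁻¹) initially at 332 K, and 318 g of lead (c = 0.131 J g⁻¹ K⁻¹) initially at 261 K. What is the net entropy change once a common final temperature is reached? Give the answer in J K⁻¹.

ΔS_total = 1.06 J/K

Energy balance: T_f = (m₁c₁T₁ + m₂c₂T₂)/(m₁c₁ + m₂c₂) = 327.95 K.
ΔS₁ = m₁c₁ ln(T_f/T₁) = 688.942 × ln(327.95/332) = -8.452 J/K.
ΔS₂ = m₂c₂ ln(T_f/T₂) = 41.658 × ln(327.95/261) = 9.512 J/K.
ΔS_total = -8.452 + 9.512 = 1.06 J/K.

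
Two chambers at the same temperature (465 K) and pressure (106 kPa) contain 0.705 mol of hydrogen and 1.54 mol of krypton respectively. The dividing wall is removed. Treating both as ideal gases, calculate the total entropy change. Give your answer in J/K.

Mole fractions: x_A = 0.705/2.25 = 0.314, x_B = 0.686.
ΔS_mix = −R(n_A ln x_A + n_B ln x_B) = −8.314 × (0.705 ln 0.314 + 1.54 ln 0.686) = 11.6 J/K.

ΔS_mix = 11.6 J/K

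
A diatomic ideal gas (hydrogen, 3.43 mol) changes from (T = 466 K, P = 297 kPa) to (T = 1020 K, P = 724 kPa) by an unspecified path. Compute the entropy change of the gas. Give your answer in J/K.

ΔS = nC_p ln(T₂/T₁) − nR ln(P₂/P₁), with C_p = 7R/2 = 29.1 J mol⁻¹ K⁻¹ for a diatomic ideal gas.
ΔS = 3.43 × [29.1 × ln(1020/466) − 8.314 × ln(724/297)] = 52.8 J/K.

ΔS = 52.8 J/K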